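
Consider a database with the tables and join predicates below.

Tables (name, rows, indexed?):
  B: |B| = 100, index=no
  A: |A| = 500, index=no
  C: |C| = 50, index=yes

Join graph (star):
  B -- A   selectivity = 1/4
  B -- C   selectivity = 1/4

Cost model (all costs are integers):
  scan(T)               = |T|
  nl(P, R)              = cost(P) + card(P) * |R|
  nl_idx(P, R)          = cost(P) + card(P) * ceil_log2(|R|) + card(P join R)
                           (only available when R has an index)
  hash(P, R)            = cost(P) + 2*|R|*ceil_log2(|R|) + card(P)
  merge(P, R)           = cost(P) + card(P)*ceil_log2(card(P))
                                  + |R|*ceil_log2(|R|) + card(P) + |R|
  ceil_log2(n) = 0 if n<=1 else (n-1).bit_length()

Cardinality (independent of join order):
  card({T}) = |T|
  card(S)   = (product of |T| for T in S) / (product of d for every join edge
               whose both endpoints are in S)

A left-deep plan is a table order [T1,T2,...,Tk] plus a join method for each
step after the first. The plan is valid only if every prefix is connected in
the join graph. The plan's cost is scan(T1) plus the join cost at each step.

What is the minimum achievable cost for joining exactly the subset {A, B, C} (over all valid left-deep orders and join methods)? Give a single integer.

11050

Selinger DP over subsets of {A,B,C}:
  {B}: scan cost=100, card=100
  {A}: scan cost=500, card=500
  {C}: scan cost=50, card=50
  {AB}: card=12500; try (B,hash)→2400, (A,merge)→5900, (B,merge)→6300, (A,hash)→9200, (A,nl)→50100, (B,nl)→50500; best=2400 via (B,hash)
  {BC}: card=1250; try (C,hash)→800, (B,merge)→1200, (C,merge)→1250, (B,hash)→1500, (C,nl_idx)→1950, (B,nl)→5050 …(+1); best=800 via (C,hash)
  {ABC}: card=156250; try (A,hash)→11050, (C,hash)→15500, (A,merge)→20800, (C,merge)→190250, (C,nl_idx)→233650, (A,nl)→625800 …(+1); best=11050 via (A,hash)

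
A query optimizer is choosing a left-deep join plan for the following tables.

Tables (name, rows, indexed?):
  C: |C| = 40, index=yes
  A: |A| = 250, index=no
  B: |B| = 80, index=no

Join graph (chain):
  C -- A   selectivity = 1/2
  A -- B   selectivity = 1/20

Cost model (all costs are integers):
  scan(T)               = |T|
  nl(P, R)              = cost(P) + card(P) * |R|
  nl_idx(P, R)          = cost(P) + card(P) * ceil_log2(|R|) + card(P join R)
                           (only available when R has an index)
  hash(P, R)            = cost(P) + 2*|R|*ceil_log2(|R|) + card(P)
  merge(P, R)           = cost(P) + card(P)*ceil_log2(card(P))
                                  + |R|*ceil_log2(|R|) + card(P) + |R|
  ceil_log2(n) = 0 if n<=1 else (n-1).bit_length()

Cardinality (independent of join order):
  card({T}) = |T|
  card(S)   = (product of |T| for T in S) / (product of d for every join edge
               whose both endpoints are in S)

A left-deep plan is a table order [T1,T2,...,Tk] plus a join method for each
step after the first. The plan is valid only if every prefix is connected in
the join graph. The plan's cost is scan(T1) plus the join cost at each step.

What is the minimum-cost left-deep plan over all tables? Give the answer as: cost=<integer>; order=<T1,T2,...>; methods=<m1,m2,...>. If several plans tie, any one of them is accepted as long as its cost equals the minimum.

Selinger DP (subsets sized 1..n):
  {C}: scan cost=40, card=40
  {A}: scan cost=250, card=250
  {B}: scan cost=80, card=80
  {AC}: card=5000; try (C,hash)→980, (A,merge)→2570, (C,merge)→2780, (A,hash)→4080, (C,nl_idx)→6750, (A,nl)→10040 …(+1); best=980 via (C,hash)
  {AB}: card=1000; try (B,hash)→1620, (A,merge)→2970, (B,merge)→3140, (A,hash)→4160, (A,nl)→20080, (B,nl)→20250; best=1620 via (B,hash)
  {ABC}: card=20000; try (C,hash)→3100, (B,hash)→7100, (C,merge)→12900, (C,nl_idx)→27620, (C,nl)→41620, (B,merge)→71620 …(+1); best=3100 via (C,hash)

cost=3100; order=A,B,C; methods=hash,hash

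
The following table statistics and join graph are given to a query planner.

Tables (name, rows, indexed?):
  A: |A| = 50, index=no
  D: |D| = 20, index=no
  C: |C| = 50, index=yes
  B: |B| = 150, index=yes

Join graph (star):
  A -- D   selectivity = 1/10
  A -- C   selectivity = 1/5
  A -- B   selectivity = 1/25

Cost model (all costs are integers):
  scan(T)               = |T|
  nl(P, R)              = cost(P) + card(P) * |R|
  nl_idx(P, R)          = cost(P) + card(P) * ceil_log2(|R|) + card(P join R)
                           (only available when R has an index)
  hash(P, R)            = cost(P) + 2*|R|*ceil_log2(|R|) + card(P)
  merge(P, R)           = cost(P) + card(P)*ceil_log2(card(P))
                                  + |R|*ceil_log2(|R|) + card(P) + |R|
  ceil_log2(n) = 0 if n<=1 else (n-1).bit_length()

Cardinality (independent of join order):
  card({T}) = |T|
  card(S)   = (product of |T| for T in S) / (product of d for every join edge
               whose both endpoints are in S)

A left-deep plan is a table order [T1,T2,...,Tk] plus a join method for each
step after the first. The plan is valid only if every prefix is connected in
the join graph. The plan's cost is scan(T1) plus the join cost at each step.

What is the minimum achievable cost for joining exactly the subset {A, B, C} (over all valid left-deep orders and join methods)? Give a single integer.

Selinger DP over subsets of {A,B,C}:
  {A}: scan cost=50, card=50
  {C}: scan cost=50, card=50
  {B}: scan cost=150, card=150
  {AC}: card=500; try (C,hash)→700, (A,hash)→700, (C,merge)→750, (A,merge)→750, (C,nl_idx)→850, (C,nl)→2550 …(+1); best=700 via (C,hash)
  {AB}: card=300; try (B,nl_idx)→750, (A,hash)→900, (B,merge)→1750, (A,merge)→1850, (B,hash)→2500, (B,nl)→7550 …(+1); best=750 via (B,nl_idx)
  {ABC}: card=3000; try (C,hash)→1650, (B,hash)→3600, (C,merge)→4100, (C,nl_idx)→5550, (B,merge)→7050, (B,nl_idx)→7700 …(+2); best=1650 via (C,hash)

1650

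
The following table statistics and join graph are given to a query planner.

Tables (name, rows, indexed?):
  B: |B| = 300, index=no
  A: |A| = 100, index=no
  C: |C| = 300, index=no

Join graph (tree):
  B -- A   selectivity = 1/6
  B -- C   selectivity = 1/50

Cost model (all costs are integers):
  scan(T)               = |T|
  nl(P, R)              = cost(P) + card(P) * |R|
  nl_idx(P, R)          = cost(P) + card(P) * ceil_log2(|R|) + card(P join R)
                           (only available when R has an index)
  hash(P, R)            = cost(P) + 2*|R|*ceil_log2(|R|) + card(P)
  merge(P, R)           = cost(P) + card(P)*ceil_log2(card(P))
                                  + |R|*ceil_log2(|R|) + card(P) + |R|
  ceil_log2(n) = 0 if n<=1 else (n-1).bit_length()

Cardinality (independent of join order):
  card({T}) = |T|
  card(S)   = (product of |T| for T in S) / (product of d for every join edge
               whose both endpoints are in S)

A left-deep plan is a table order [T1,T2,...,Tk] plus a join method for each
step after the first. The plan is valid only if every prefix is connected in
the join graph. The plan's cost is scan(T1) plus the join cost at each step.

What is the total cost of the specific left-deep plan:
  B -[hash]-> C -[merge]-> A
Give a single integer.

step 1: scan B: cost=300, card=300
step 2: join C via hash
    card(P join C) = 300*300/(50) = 1800
    cost = 300 + 2*300*9 + 300 = 6000
step 3: join A via merge
    card(P join A) = 1800*100/(6) = 30000
    cost = 6000 + 1800*11 + 100*7 + 1800 + 100 = 28400

28400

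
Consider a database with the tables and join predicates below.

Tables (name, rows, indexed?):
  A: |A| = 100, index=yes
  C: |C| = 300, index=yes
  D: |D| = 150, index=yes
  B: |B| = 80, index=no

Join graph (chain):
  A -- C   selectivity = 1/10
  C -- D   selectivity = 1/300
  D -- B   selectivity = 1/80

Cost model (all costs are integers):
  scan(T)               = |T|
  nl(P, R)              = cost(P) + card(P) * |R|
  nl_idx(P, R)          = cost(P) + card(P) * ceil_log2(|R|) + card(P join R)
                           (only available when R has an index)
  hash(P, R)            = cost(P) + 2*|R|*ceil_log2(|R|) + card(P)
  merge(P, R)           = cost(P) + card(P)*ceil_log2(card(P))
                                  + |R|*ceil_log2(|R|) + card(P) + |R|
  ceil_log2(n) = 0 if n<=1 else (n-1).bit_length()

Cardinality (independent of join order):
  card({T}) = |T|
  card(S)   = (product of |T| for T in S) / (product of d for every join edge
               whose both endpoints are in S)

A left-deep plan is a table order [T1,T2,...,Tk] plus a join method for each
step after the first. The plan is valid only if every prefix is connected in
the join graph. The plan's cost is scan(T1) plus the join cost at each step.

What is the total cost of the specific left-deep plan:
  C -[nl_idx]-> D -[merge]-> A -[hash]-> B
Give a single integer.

7620

step 1: scan C: cost=300, card=300
step 2: join D via nl_idx
    card(P join D) = 300*150/(300) = 150
    cost = 300 + 300*8 + 150 = 2850
step 3: join A via merge
    card(P join A) = 150*100/(10) = 1500
    cost = 2850 + 150*8 + 100*7 + 150 + 100 = 5000
step 4: join B via hash
    card(P join B) = 1500*80/(80) = 1500
    cost = 5000 + 2*80*7 + 1500 = 7620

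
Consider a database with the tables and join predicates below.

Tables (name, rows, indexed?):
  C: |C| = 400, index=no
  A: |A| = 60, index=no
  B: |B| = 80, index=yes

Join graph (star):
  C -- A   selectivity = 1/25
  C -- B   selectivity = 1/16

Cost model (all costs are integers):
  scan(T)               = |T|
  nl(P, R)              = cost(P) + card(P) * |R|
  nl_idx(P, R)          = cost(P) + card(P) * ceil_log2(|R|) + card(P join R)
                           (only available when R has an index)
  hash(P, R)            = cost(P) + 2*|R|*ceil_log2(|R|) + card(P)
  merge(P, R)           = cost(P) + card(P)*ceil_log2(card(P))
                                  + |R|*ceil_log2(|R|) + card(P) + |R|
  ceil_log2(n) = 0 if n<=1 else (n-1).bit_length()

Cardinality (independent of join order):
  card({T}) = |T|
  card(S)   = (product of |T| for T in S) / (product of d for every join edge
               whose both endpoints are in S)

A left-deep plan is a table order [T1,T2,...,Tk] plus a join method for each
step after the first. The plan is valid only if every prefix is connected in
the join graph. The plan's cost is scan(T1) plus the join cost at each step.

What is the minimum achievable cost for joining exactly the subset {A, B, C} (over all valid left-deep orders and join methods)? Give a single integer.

Selinger DP over subsets of {A,B,C}:
  {C}: scan cost=400, card=400
  {A}: scan cost=60, card=60
  {B}: scan cost=80, card=80
  {AC}: card=960; try (A,hash)→1520, (C,merge)→4480, (A,merge)→4820, (C,hash)→7320, (C,nl)→24060, (A,nl)→24400; best=1520 via (A,hash)
  {BC}: card=2000; try (B,hash)→1920, (C,merge)→4720, (B,merge)→5040, (B,nl_idx)→5200, (C,hash)→7360, (C,nl)→32080 …(+1); best=1920 via (B,hash)
  {ABC}: card=4800; try (B,hash)→3600, (A,hash)→4640, (B,merge)→12720, (B,nl_idx)→13040, (A,merge)→26340, (B,nl)→78320 …(+1); best=3600 via (B,hash)

3600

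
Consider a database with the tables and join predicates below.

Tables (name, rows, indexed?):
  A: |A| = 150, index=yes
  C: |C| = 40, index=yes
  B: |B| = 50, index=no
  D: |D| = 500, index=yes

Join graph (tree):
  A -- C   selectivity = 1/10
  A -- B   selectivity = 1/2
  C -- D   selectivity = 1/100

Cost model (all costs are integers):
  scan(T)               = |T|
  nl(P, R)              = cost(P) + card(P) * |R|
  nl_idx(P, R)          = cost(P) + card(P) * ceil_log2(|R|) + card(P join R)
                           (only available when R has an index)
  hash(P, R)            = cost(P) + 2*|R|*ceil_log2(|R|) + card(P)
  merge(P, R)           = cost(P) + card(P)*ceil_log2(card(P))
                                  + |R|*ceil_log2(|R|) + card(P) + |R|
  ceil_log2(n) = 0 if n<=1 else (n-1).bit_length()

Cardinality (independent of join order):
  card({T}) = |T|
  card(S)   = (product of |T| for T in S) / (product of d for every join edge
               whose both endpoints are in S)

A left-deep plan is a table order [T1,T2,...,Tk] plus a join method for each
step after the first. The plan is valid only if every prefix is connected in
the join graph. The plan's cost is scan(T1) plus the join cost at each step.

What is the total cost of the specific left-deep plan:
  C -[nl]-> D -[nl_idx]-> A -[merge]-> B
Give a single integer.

63990

step 1: scan C: cost=40, card=40
step 2: join D via nl
    card(P join D) = 40*500/(100) = 200
    cost = 40 + 40*500 = 20040
step 3: join A via nl_idx
    card(P join A) = 200*150/(10) = 3000
    cost = 20040 + 200*8 + 3000 = 24640
step 4: join B via merge
    card(P join B) = 3000*50/(2) = 75000
    cost = 24640 + 3000*12 + 50*6 + 3000 + 50 = 63990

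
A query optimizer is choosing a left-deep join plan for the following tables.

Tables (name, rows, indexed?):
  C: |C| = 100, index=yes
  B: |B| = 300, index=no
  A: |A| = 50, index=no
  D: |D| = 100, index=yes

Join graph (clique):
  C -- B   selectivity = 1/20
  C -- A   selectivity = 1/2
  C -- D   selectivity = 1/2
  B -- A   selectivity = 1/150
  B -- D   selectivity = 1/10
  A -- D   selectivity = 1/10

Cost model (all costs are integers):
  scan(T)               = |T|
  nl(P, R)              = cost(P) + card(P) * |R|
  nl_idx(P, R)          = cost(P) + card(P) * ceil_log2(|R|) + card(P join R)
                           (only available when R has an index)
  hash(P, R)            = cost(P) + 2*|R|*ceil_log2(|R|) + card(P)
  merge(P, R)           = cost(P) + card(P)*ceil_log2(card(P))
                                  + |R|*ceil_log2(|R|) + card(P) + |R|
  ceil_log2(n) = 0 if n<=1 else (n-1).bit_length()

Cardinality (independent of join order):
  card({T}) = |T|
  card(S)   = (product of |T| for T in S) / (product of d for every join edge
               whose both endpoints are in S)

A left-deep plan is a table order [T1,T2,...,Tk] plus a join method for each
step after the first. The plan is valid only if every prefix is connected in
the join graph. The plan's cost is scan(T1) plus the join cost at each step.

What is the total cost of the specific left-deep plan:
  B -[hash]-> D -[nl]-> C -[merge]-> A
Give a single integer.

step 1: scan B: cost=300, card=300
step 2: join D via hash
    card(P join D) = 300*100/(10) = 3000
    cost = 300 + 2*100*7 + 300 = 2000
step 3: join C via nl
    card(P join C) = 3000*100/(20*2) = 7500
    cost = 2000 + 3000*100 = 302000
step 4: join A via merge
    card(P join A) = 7500*50/(2*150*10) = 125
    cost = 302000 + 7500*13 + 50*6 + 7500 + 50 = 407350

407350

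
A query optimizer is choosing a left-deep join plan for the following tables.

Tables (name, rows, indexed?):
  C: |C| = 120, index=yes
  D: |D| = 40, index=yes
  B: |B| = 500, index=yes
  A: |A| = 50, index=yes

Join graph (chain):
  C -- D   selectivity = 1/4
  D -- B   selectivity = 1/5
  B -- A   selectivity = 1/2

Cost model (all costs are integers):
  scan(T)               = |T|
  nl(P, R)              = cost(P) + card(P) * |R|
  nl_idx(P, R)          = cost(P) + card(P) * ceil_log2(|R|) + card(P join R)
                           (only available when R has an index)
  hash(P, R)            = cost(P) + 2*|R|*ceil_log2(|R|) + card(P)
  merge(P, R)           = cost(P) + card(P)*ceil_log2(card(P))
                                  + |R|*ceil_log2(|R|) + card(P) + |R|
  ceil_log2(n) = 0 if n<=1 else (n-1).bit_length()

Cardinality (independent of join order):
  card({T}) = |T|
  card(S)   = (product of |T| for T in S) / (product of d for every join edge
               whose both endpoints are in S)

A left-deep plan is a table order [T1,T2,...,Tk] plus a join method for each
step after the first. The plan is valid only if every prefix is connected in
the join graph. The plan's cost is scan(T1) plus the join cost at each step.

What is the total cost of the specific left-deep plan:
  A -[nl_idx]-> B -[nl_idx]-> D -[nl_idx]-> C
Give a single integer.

3888000

step 1: scan A: cost=50, card=50
step 2: join B via nl_idx
    card(P join B) = 50*500/(2) = 12500
    cost = 50 + 50*9 + 12500 = 13000
step 3: join D via nl_idx
    card(P join D) = 12500*40/(5) = 100000
    cost = 13000 + 12500*6 + 100000 = 188000
step 4: join C via nl_idx
    card(P join C) = 100000*120/(4) = 3000000
    cost = 188000 + 100000*7 + 3000000 = 3888000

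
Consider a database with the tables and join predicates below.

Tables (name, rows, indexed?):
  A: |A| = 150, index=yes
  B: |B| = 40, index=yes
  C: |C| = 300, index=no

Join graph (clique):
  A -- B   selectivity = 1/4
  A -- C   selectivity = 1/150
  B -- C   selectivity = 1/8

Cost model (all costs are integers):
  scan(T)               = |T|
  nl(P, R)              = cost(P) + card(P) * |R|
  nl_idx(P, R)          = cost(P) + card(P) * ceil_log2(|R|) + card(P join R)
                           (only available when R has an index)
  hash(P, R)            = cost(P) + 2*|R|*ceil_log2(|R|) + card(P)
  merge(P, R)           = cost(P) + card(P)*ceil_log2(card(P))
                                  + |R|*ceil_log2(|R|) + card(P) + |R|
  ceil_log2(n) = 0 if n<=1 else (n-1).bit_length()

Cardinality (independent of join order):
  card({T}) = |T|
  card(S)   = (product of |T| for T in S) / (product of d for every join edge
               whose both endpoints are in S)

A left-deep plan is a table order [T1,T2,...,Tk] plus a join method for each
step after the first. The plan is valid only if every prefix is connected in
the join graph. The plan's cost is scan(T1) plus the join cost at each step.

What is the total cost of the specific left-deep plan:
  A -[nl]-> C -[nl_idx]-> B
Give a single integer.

47325

step 1: scan A: cost=150, card=150
step 2: join C via nl
    card(P join C) = 150*300/(150) = 300
    cost = 150 + 150*300 = 45150
step 3: join B via nl_idx
    card(P join B) = 300*40/(4*8) = 375
    cost = 45150 + 300*6 + 375 = 47325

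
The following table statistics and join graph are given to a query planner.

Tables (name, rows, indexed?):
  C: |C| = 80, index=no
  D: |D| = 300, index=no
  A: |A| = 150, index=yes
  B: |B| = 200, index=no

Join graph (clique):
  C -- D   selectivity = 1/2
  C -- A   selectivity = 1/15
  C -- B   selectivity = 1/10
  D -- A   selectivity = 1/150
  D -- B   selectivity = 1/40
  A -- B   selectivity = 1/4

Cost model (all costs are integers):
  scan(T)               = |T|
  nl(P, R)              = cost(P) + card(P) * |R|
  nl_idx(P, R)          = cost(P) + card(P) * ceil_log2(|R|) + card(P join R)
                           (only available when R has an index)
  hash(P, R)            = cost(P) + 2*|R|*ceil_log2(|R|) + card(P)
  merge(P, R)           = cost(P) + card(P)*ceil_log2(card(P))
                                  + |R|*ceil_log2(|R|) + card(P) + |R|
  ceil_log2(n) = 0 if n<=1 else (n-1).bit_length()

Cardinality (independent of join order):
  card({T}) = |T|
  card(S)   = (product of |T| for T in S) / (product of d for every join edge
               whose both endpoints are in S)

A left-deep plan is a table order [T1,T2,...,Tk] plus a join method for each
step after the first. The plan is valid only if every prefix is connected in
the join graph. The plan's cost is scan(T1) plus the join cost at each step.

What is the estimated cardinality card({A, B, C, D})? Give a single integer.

Tables in S: A(150), B(200), C(80), D(300)
Edges inside S: C-D(d=2), C-A(d=15), C-B(d=10), D-A(d=150), D-B(d=40), A-B(d=4)
numerator = 150 * 200 * 80 * 300 = 720000000
denominator = 2 * 15 * 10 * 150 * 40 * 4 = 7200000
card(S) = 720000000 / 7200000 = 100

100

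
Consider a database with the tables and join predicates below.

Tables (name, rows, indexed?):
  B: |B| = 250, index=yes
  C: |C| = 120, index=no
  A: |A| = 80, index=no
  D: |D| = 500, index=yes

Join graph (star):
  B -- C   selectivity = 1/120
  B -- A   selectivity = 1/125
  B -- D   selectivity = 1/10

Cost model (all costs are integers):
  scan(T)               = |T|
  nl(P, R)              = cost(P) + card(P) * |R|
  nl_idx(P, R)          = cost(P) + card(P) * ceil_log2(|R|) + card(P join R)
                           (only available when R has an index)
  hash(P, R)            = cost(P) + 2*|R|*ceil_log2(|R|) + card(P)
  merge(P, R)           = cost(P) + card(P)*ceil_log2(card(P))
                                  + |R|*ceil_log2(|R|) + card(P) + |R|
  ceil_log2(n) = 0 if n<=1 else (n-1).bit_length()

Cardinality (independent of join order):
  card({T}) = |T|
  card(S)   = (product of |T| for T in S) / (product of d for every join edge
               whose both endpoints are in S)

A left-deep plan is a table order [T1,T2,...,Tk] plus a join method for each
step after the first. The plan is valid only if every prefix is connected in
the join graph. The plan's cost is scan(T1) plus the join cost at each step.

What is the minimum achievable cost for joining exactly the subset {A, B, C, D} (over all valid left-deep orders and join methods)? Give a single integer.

Selinger DP over subsets of {A,B,C,D}:
  {B}: scan cost=250, card=250
  {C}: scan cost=120, card=120
  {A}: scan cost=80, card=80
  {D}: scan cost=500, card=500
  {BC}: card=250; try (B,nl_idx)→1330, (C,hash)→2180, (B,merge)→3330, (C,merge)→3460, (B,hash)→4240, (B,nl)→30120 …(+1); best=1330 via (B,nl_idx)
  {AB}: card=160; try (B,nl_idx)→880, (A,hash)→1620, (B,merge)→2970, (A,merge)→3140, (B,hash)→4160, (B,nl)→20080 …(+1); best=880 via (B,nl_idx)
  {BD}: card=12500; try (B,hash)→5000, (D,merge)→7500, (B,merge)→7750, (D,hash)→9500, (D,nl_idx)→15000, (B,nl_idx)→17000 …(+2); best=5000 via (B,hash)
  {ABC}: card=160; try (A,hash)→2700, (C,hash)→2720, (C,merge)→3280, (A,merge)→4220, (C,nl)→20080, (A,nl)→21330; best=2700 via (A,hash)
  {BCD}: card=12500; try (D,merge)→8580, (D,hash)→10580, (D,nl_idx)→16080, (C,hash)→19180, (D,nl)→126330, (C,merge)→193460 …(+1); best=8580 via (D,merge)
  {ABD}: card=8000; try (D,merge)→7320, (D,hash)→10040, (D,nl_idx)→10320, (A,hash)→18620, (D,nl)→80880, (A,merge)→193140 …(+1); best=7320 via (D,merge)
  {ABCD}: card=8000; try (D,merge)→9140, (D,hash)→11860, (D,nl_idx)→12140, (C,hash)→17000, (A,hash)→22200, (D,nl)→82700 …(+4); best=9140 via (D,merge)

9140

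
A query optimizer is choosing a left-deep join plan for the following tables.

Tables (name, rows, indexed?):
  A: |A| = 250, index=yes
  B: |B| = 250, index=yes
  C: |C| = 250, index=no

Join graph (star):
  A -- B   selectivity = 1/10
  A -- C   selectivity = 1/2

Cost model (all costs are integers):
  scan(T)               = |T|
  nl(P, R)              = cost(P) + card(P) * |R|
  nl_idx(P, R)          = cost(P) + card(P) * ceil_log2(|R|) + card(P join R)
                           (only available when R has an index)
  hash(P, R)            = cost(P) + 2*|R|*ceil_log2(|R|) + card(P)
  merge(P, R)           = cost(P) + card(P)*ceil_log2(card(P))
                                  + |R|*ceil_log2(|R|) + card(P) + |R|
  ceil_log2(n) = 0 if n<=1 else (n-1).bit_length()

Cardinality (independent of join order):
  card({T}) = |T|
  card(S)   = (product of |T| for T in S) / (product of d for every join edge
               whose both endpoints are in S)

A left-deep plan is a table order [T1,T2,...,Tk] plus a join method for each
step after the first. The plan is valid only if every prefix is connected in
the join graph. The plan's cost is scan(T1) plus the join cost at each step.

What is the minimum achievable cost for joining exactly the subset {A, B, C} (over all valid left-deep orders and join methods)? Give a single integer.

Selinger DP over subsets of {A,B,C}:
  {A}: scan cost=250, card=250
  {B}: scan cost=250, card=250
  {C}: scan cost=250, card=250
  {AB}: card=6250; try (B,hash)→4500, (A,hash)→4500, (B,merge)→4750, (A,merge)→4750, (B,nl_idx)→8500, (A,nl_idx)→8500 …(+2); best=4500 via (B,hash)
  {AC}: card=31250; try (C,hash)→4500, (A,hash)→4500, (C,merge)→4750, (A,merge)→4750, (A,nl_idx)→33500, (C,nl)→62750 …(+1); best=4500 via (C,hash)
  {ABC}: card=781250; try (C,hash)→14750, (B,hash)→39750, (C,merge)→94250, (B,merge)→506750, (B,nl_idx)→1035750, (C,nl)→1567000 …(+1); best=14750 via (C,hash)

14750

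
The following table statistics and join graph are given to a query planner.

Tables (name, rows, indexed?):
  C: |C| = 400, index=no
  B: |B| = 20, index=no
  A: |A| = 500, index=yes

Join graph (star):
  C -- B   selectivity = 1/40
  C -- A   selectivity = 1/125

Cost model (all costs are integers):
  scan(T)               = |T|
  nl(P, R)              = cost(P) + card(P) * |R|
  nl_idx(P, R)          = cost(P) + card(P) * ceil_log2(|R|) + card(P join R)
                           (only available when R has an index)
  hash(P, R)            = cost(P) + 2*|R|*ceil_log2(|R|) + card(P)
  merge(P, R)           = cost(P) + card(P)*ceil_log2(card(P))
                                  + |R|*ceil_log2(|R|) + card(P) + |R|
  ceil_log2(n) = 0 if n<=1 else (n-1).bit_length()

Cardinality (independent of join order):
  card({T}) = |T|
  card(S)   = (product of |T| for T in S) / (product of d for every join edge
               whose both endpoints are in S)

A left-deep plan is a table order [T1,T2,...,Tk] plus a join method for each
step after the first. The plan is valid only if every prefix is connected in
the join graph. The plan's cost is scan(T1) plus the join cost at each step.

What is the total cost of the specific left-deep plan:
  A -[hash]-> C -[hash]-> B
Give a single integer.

10000

step 1: scan A: cost=500, card=500
step 2: join C via hash
    card(P join C) = 500*400/(125) = 1600
    cost = 500 + 2*400*9 + 500 = 8200
step 3: join B via hash
    card(P join B) = 1600*20/(40) = 800
    cost = 8200 + 2*20*5 + 1600 = 10000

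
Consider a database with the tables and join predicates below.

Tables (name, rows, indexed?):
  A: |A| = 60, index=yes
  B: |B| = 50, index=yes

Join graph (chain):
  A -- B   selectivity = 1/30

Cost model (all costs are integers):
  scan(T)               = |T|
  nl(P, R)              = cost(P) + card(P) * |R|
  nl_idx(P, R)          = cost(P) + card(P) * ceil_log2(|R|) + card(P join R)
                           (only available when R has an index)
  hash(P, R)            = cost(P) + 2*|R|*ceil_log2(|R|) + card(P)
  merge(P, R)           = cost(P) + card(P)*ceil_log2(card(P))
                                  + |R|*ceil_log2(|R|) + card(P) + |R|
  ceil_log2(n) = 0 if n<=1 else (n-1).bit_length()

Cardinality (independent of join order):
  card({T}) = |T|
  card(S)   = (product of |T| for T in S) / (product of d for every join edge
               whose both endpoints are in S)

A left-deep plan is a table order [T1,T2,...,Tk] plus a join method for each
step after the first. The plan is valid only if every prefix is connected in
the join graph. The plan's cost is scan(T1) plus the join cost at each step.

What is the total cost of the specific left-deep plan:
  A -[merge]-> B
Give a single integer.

830

step 1: scan A: cost=60, card=60
step 2: join B via merge
    card(P join B) = 60*50/(30) = 100
    cost = 60 + 60*6 + 50*6 + 60 + 50 = 830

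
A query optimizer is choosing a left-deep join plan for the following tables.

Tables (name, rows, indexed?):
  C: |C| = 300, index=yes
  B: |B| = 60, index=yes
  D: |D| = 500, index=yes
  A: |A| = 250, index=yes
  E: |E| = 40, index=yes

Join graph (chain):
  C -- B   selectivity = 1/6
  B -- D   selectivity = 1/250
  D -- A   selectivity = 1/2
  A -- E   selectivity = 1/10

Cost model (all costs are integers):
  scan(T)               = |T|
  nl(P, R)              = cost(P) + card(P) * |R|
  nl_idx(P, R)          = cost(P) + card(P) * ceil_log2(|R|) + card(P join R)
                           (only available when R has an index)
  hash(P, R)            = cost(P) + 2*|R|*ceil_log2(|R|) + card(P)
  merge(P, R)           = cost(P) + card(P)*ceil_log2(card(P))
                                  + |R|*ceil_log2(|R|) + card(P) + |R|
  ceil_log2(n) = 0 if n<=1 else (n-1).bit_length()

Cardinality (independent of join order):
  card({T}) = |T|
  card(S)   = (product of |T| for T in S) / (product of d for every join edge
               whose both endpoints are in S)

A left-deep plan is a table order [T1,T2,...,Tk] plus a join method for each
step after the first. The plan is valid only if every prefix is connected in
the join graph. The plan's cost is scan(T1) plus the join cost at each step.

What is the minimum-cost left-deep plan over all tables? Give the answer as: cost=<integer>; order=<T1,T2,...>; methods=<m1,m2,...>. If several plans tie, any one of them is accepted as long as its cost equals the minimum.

cost=84810; order=B,D,A,E,C; methods=nl_idx,merge,hash,hash

Selinger DP (subsets sized 1..n):
  {C}: scan cost=300, card=300
  {B}: scan cost=60, card=60
  {D}: scan cost=500, card=500
  {A}: scan cost=250, card=250
  {E}: scan cost=40, card=40
  {BC}: card=3000; try (B,hash)→1320, (C,merge)→3480, (C,nl_idx)→3600, (B,merge)→3720, (B,nl_idx)→5100, (C,hash)→5520 …(+2); best=1320 via (B,hash)
  {BD}: card=120; try (D,nl_idx)→720, (B,hash)→1720, (B,nl_idx)→3620, (D,merge)→5480, (B,merge)→5920, (D,hash)→9120 …(+2); best=720 via (D,nl_idx)
  {AD}: card=62500; try (A,hash)→5000, (D,merge)→7500, (A,merge)→7750, (D,hash)→9500, (D,nl_idx)→65000, (A,nl_idx)→67000 …(+2); best=5000 via (A,hash)
  {AE}: card=1000; try (E,hash)→980, (A,nl_idx)→1360, (A,merge)→2570, (E,nl_idx)→2750, (E,merge)→2780, (A,hash)→4080 …(+2); best=980 via (E,hash)
  {BCD}: card=6000; try (C,merge)→4680, (C,hash)→6240, (C,nl_idx)→7800, (D,hash)→13320, (D,nl_idx)→34320, (C,nl)→36720 …(+2); best=4680 via (C,merge)
  {ABD}: card=15000; try (A,merge)→3930, (A,hash)→4840, (A,nl_idx)→16680, (A,nl)→30720, (B,hash)→68220, (B,nl_idx)→395000 …(+2); best=3930 via (A,merge)
  {ADE}: card=250000; try (D,hash)→10980, (D,merge)→16980, (E,hash)→67980, (D,nl_idx)→259980, (D,nl)→500980, (E,nl_idx)→630000 …(+2); best=10980 via (D,hash)
  {ABCD}: card=750000; try (A,hash)→14680, (C,hash)→24330, (A,merge)→90930, (C,merge)→231930, (A,nl_idx)→802680, (C,nl_idx)→888930 …(+2); best=14680 via (A,hash)
  {ABDE}: card=60000; try (E,hash)→19410, (E,nl_idx)→153930, (E,merge)→229210, (B,hash)→261700, (E,nl)→603930, (B,nl_idx)→1570980 …(+2); best=19410 via (E,hash)
  {ABCDE}: card=3000000; try (C,hash)→84810, (E,hash)→765160, (C,merge)→1042410, (C,nl_idx)→3559410, (E,nl_idx)→7514680, (E,merge)→15764960 …(+2); best=84810 via (C,hash)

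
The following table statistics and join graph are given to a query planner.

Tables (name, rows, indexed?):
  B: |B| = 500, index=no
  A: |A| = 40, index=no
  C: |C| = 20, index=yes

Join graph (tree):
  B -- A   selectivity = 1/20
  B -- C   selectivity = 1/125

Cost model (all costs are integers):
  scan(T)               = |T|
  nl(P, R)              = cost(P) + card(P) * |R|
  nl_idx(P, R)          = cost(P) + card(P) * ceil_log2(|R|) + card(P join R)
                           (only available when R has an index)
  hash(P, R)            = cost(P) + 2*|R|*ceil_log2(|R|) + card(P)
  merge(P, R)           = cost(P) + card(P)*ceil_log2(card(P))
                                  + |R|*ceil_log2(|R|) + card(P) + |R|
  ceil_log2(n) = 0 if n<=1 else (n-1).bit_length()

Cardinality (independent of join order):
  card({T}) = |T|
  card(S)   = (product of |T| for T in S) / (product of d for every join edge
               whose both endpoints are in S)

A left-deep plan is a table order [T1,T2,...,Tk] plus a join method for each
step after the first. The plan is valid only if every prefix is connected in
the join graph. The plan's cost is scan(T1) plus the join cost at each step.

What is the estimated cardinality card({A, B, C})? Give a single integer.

160

Tables in S: A(40), B(500), C(20)
Edges inside S: B-A(d=20), B-C(d=125)
numerator = 40 * 500 * 20 = 400000
denominator = 20 * 125 = 2500
card(S) = 400000 / 2500 = 160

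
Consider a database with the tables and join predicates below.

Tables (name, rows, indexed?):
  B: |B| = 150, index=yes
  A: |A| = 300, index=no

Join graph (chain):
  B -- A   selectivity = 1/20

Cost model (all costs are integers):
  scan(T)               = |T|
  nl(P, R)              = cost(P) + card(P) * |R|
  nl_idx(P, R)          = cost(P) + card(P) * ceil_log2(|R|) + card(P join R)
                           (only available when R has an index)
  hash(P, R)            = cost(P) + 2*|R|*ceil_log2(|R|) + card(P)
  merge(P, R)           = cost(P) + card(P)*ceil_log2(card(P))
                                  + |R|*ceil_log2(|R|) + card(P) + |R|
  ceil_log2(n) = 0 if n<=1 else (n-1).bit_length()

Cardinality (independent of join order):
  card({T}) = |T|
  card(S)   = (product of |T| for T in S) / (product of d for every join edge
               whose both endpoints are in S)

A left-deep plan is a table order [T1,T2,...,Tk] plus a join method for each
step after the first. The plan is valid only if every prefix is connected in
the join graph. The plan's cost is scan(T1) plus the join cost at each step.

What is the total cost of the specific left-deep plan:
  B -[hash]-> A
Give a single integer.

step 1: scan B: cost=150, card=150
step 2: join A via hash
    card(P join A) = 150*300/(20) = 2250
    cost = 150 + 2*300*9 + 150 = 5700

5700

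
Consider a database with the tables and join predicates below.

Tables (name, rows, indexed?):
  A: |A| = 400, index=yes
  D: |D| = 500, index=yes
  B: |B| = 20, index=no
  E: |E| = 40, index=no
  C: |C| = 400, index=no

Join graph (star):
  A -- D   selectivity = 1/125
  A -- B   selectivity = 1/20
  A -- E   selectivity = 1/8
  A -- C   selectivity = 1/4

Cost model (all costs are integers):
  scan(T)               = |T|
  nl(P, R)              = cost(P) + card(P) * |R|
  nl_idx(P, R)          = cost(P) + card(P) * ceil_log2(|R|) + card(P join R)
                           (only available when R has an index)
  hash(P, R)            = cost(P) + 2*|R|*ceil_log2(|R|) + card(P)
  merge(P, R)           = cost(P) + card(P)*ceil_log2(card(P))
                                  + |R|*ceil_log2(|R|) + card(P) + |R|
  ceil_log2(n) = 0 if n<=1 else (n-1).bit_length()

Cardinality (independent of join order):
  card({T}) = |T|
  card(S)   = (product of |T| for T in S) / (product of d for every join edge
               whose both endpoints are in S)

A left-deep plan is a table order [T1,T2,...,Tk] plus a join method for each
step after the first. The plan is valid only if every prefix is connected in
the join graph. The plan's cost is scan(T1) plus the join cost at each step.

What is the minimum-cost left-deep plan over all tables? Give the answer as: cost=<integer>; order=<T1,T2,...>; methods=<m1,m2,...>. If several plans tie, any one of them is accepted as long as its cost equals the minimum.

cost=23080; order=B,A,D,E,C; methods=nl_idx,nl_idx,hash,hash

Selinger DP (subsets sized 1..n):
  {A}: scan cost=400, card=400
  {D}: scan cost=500, card=500
  {B}: scan cost=20, card=20
  {E}: scan cost=40, card=40
  {C}: scan cost=400, card=400
  {AD}: card=1600; try (D,nl_idx)→5600, (A,nl_idx)→6600, (A,hash)→8200, (D,merge)→9400, (A,merge)→9500, (D,hash)→9800 …(+2); best=5600 via (D,nl_idx)
  {AB}: card=400; try (A,nl_idx)→600, (B,hash)→1000, (A,merge)→4140, (B,merge)→4520, (A,hash)→7240, (A,nl)→8020 …(+1); best=600 via (A,nl_idx)
  {AE}: card=2000; try (E,hash)→1280, (A,nl_idx)→2400, (A,merge)→4320, (E,merge)→4680, (A,hash)→7280, (A,nl)→16040 …(+1); best=1280 via (E,hash)
  {AC}: card=40000; try (C,hash)→8000, (A,hash)→8000, (C,merge)→8400, (A,merge)→8400, (A,nl_idx)→44000, (C,nl)→160400 …(+1); best=8000 via (C,hash)
  {ABD}: card=1600; try (D,nl_idx)→5800, (B,hash)→7400, (D,merge)→9600, (D,hash)→10000, (B,merge)→24920, (B,nl)→37600 …(+1); best=5800 via (D,nl_idx)
  {ADE}: card=8000; try (E,hash)→7680, (D,hash)→12280, (E,merge)→25080, (D,nl_idx)→27280, (D,merge)→30280, (E,nl)→69600 …(+1); best=7680 via (E,hash)
  {ACD}: card=160000; try (C,hash)→14400, (C,merge)→28800, (D,hash)→57000, (D,nl_idx)→528000, (C,nl)→645600, (D,merge)→693000 …(+1); best=14400 via (C,hash)
  {ABE}: card=2000; try (E,hash)→1480, (B,hash)→3480, (E,merge)→4880, (E,nl)→16600, (B,merge)→25400, (B,nl)→41280; best=1480 via (E,hash)
  {ABC}: card=40000; try (C,hash)→8200, (C,merge)→8600, (B,hash)→48200, (C,nl)→160600, (B,merge)→688120, (B,nl)→808000; best=8200 via (C,hash)
  {ACE}: card=200000; try (C,hash)→10480, (C,merge)→29280, (E,hash)→48480, (E,merge)→688280, (C,nl)→801280, (E,nl)→1608000; best=10480 via (C,hash)
  {ABDE}: card=8000; try (E,hash)→7880, (D,hash)→12480, (B,hash)→15880, (E,merge)→25280, (D,nl_idx)→27480, (D,merge)→30480 …(+4); best=7880 via (E,hash)
  {ABCD}: card=160000; try (C,hash)→14600, (C,merge)→29000, (D,hash)→57200, (B,hash)→174600, (D,nl_idx)→528200, (C,nl)→645800 …(+4); best=14600 via (C,hash)
  {ACDE}: card=800000; try (C,hash)→22880, (C,merge)→123680, (E,hash)→174880, (D,hash)→219480, (D,nl_idx)→2610480, (E,merge)→3054680 …(+4); best=22880 via (C,hash)
  {ABCE}: card=200000; try (C,hash)→10680, (C,merge)→29480, (E,hash)→48680, (B,hash)→210680, (E,merge)→688480, (C,nl)→801480 …(+3); best=10680 via (C,hash)
  {ABCDE}: card=800000; try (C,hash)→23080, (C,merge)→123880, (E,hash)→175080, (D,hash)→219680, (B,hash)→823080, (D,nl_idx)→2610680 …(+7); best=23080 via (C,hash)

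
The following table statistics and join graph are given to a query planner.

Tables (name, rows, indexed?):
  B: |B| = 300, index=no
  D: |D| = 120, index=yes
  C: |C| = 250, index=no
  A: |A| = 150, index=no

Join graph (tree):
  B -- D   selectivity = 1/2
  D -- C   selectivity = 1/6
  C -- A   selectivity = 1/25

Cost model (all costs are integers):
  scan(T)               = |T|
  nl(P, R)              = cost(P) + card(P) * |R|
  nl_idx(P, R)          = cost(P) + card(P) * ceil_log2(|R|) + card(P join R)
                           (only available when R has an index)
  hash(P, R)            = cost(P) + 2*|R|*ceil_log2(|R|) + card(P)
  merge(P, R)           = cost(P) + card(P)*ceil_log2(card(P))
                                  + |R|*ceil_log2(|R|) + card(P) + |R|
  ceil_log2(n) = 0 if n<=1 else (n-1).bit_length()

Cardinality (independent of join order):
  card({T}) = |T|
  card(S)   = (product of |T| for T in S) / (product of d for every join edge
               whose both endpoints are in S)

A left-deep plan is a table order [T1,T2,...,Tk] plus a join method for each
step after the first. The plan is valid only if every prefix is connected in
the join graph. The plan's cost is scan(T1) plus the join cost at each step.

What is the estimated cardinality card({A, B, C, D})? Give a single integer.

Tables in S: A(150), B(300), C(250), D(120)
Edges inside S: B-D(d=2), D-C(d=6), C-A(d=25)
numerator = 150 * 300 * 250 * 120 = 1350000000
denominator = 2 * 6 * 25 = 300
card(S) = 1350000000 / 300 = 4500000

4500000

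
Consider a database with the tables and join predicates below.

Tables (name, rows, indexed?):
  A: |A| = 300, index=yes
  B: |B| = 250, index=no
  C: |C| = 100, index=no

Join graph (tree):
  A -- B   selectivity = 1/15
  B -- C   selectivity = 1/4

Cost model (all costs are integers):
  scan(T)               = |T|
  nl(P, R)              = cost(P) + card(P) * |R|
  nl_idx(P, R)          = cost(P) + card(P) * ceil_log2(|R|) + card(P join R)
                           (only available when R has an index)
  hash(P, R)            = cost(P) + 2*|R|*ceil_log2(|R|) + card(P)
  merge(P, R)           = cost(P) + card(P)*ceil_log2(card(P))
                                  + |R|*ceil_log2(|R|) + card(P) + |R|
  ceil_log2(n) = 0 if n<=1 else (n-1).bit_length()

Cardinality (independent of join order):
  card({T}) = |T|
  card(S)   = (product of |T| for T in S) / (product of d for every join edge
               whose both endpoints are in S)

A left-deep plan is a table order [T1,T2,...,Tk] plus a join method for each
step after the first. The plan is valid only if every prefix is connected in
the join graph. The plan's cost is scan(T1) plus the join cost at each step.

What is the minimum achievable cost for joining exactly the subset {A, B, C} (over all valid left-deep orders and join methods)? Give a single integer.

11000

Selinger DP over subsets of {A,B,C}:
  {A}: scan cost=300, card=300
  {B}: scan cost=250, card=250
  {C}: scan cost=100, card=100
  {AB}: card=5000; try (B,hash)→4600, (A,merge)→5500, (B,merge)→5550, (A,hash)→5900, (A,nl_idx)→7500, (A,nl)→75250 …(+1); best=4600 via (B,hash)
  {BC}: card=6250; try (C,hash)→1900, (B,merge)→3150, (C,merge)→3300, (B,hash)→4200, (B,nl)→25100, (C,nl)→25250; best=1900 via (C,hash)
  {ABC}: card=125000; try (C,hash)→11000, (A,hash)→13550, (C,merge)→75400, (A,merge)→92400, (A,nl_idx)→183150, (C,nl)→504600 …(+1); best=11000 via (C,hash)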